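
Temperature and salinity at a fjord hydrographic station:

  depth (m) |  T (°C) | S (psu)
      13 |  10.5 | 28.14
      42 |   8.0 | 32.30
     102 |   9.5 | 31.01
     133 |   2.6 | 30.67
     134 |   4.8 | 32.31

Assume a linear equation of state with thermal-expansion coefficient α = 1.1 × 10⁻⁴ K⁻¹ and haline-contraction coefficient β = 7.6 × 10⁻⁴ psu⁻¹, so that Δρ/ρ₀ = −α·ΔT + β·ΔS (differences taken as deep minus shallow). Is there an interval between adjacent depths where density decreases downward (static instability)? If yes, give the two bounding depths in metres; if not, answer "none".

42–102 m

Evaluate Δρ/ρ₀ = −αΔT + βΔS across each adjacent pair:
  13–42 m: −αΔT+βΔS = −(1.1 × 10⁻⁴)(-2.5)+(7.6 × 10⁻⁴)(+4.16) = 3.4 × 10⁻³ → stable
  42–102 m: −αΔT+βΔS = −(1.1 × 10⁻⁴)(+1.5)+(7.6 × 10⁻⁴)(-1.29) = -1.1 × 10⁻³ → UNSTABLE
  102–133 m: −αΔT+βΔS = −(1.1 × 10⁻⁴)(-6.9)+(7.6 × 10⁻⁴)(-0.34) = 5.0 × 10⁻⁴ → stable
  133–134 m: −αΔT+βΔS = −(1.1 × 10⁻⁴)(+2.2)+(7.6 × 10⁻⁴)(+1.64) = 1.0 × 10⁻³ → stable
The 42–102 m interval has Δρ < 0: lighter water underlies denser water.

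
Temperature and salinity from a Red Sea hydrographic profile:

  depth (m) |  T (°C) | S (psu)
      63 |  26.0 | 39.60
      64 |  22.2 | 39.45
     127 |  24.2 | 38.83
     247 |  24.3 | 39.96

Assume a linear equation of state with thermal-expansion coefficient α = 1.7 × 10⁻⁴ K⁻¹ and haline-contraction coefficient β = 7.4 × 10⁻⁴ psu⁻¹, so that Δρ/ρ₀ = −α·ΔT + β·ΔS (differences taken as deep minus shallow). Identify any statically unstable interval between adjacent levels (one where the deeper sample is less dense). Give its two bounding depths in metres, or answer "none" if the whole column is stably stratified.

64–127 m

Evaluate Δρ/ρ₀ = −αΔT + βΔS across each adjacent pair:
  63–64 m: −αΔT+βΔS = −(1.7 × 10⁻⁴)(-3.8)+(7.4 × 10⁻⁴)(-0.15) = 5.3 × 10⁻⁴ → stable
  64–127 m: −αΔT+βΔS = −(1.7 × 10⁻⁴)(+2.0)+(7.4 × 10⁻⁴)(-0.62) = -8.0 × 10⁻⁴ → UNSTABLE
  127–247 m: −αΔT+βΔS = −(1.7 × 10⁻⁴)(+0.1)+(7.4 × 10⁻⁴)(+1.13) = 8.2 × 10⁻⁴ → stable
The 64–127 m interval has Δρ < 0: lighter water underlies denser water.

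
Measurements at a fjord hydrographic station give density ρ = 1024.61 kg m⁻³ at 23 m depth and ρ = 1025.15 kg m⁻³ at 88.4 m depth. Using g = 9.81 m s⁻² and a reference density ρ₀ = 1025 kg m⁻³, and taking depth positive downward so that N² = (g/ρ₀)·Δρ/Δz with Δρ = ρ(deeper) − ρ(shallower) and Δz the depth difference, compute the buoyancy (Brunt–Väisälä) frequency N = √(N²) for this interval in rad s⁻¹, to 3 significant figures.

Δρ = 1025.15 − 1024.61 = 0.54 kg m⁻³ over Δz = 88.4 − 23 = 65.4 m.
N² = (9.81/1025) × (0.54/65.4) = 7.9024 × 10⁻⁵ s⁻².
N = √(7.9024 × 10⁻⁵) = 8.8895 × 10⁻³ rad s⁻¹ ≈ 8.89 × 10⁻³ rad s⁻¹.

8.89 × 10⁻³ rad s⁻¹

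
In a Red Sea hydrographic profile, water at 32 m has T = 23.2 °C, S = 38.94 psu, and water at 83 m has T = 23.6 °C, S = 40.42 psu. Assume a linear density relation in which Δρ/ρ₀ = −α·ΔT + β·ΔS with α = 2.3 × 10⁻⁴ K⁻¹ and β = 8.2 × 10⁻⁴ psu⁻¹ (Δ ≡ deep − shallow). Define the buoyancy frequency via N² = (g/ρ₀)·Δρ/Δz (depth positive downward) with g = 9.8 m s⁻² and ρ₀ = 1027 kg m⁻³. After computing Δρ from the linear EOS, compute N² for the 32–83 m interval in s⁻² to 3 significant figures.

ΔT = +0.4 K, ΔS = +1.48 psu (deep − shallow).
Δρ/ρ₀ = −αΔT + βΔS = -9.20 × 10⁻⁵ + 1.2136 × 10⁻³ = 1.1216 × 10⁻³, so Δρ ≈ 1.152 kg m⁻³.
N² = (g/ρ₀)·Δρ/Δz = g·(Δρ/ρ₀)/Δz = 9.8 × 1.1216 × 10⁻³ / 51 = 2.1552 × 10⁻⁴ s⁻² ≈ 2.16 × 10⁻⁴ s⁻².

2.16 × 10⁻⁴ s⁻²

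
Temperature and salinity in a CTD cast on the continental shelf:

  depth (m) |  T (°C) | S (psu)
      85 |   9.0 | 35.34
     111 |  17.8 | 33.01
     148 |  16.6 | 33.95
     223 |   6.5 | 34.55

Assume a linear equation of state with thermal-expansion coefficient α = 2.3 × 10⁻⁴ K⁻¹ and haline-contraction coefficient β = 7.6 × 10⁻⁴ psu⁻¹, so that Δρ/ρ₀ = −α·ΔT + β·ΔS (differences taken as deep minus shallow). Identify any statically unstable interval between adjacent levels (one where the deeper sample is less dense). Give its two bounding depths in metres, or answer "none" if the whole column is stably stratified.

Evaluate Δρ/ρ₀ = −αΔT + βΔS across each adjacent pair:
  85–111 m: −αΔT+βΔS = −(2.3 × 10⁻⁴)(+8.8)+(7.6 × 10⁻⁴)(-2.33) = -3.8 × 10⁻³ → UNSTABLE
  111–148 m: −αΔT+βΔS = −(2.3 × 10⁻⁴)(-1.2)+(7.6 × 10⁻⁴)(+0.94) = 9.9 × 10⁻⁴ → stable
  148–223 m: −αΔT+βΔS = −(2.3 × 10⁻⁴)(-10.1)+(7.6 × 10⁻⁴)(+0.60) = 2.8 × 10⁻³ → stable
The 85–111 m interval has Δρ < 0: lighter water underlies denser water.

85–111 m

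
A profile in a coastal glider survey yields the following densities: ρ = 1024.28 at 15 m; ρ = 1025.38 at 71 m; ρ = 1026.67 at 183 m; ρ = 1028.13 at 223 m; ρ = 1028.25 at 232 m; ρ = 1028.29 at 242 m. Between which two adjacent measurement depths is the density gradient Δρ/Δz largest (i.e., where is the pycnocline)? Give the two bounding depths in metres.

183–223 m

Compute the density gradient over each adjacent pair:
  15–71 m: Δρ/Δz = 1.10/56 = 0.020 kg m⁻⁴
  71–183 m: Δρ/Δz = 1.29/112 = 0.012 kg m⁻⁴
  183–223 m: Δρ/Δz = 1.46/40 = 0.036 kg m⁻⁴
  223–232 m: Δρ/Δz = 0.12/9 = 0.013 kg m⁻⁴
  232–242 m: Δρ/Δz = 0.04/10 = 4.0 × 10⁻³ kg m⁻⁴
The largest gradient is in the 183–223 m interval — the pycnocline.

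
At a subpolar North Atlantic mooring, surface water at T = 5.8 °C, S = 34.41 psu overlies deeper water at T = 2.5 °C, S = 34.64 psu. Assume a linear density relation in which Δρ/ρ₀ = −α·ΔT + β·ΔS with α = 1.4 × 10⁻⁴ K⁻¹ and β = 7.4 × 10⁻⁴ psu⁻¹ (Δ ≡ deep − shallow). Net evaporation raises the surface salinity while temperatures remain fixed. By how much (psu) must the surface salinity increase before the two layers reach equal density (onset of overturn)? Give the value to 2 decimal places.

Neutral buoyancy requires −α(T_deep − T_surf) + β(S_deep − S_surf′) = 0.
S_surf′ = S_deep − (α/β)·ΔT = 34.64 − (1.4 × 10⁻⁴/7.4 × 10⁻⁴)·(-3.3) = 35.2643 psu.
Increase required: 35.2643 − 34.41 = 0.8543 psu.

0.85 psu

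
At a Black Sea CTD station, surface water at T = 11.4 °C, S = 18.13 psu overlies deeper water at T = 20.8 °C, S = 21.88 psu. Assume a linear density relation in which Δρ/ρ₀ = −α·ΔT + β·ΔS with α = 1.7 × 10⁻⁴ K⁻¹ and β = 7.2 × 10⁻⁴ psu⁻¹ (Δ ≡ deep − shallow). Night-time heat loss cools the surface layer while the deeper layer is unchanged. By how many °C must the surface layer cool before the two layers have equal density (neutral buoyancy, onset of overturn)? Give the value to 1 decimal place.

6.5 °C

Neutral buoyancy requires Δρ = 0, i.e. −α(T_deep − T_surf′) + β(S_deep − S_surf) = 0.
T_surf′ = T_deep − (β/α)·ΔS = 20.8 − (7.2 × 10⁻⁴/1.7 × 10⁻⁴)·(+3.75) = 4.918 °C.
Cooling required: 11.4 − (4.918) = 6.482 °C.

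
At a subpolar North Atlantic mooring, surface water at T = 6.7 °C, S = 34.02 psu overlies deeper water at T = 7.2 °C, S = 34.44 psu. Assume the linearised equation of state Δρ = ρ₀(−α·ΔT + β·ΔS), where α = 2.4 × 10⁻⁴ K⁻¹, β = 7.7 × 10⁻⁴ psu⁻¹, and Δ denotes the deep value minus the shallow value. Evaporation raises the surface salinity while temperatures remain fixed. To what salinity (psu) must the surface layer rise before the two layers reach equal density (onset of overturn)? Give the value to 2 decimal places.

34.28 psu

Neutral buoyancy requires −α(T_deep − T_surf) + β(S_deep − S_surf′) = 0.
S_surf′ = S_deep − (α/β)·ΔT = 34.44 − (2.4 × 10⁻⁴/7.7 × 10⁻⁴)·(+0.5) = 34.2842 psu.
Increase required: 34.2842 − 34.02 = 0.2642 psu.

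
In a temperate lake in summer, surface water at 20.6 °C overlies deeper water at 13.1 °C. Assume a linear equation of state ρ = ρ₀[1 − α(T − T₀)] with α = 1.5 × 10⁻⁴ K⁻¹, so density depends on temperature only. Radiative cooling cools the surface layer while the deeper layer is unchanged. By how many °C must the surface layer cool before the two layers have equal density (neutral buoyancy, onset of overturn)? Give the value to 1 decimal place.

With temperature the only control, equal density requires T_surf′ = T_deep.
T_surf′ = 13.1 °C.
Cooling required: 20.6 − 13.1 = 7.5 °C.

7.5 °C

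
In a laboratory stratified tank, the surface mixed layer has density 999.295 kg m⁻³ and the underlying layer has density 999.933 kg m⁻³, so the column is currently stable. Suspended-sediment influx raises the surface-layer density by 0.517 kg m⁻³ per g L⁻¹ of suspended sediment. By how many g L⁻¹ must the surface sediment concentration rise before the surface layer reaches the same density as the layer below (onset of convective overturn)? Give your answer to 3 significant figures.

Density deficit of the surface layer: 999.933 − 999.295 = 0.638 kg m⁻³.
Required change = 0.638 / 0.517 = 1.23 g L⁻¹.

1.23 g L⁻¹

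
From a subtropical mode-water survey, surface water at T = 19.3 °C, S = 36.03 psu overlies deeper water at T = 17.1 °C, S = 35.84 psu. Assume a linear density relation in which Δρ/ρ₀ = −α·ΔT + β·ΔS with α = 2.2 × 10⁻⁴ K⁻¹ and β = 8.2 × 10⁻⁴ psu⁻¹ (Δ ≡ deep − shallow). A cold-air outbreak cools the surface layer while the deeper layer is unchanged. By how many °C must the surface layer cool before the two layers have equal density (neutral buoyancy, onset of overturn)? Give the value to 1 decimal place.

Neutral buoyancy requires Δρ = 0, i.e. −α(T_deep − T_surf′) + β(S_deep − S_surf) = 0.
T_surf′ = T_deep − (β/α)·ΔS = 17.1 − (8.2 × 10⁻⁴/2.2 × 10⁻⁴)·(-0.19) = 17.808 °C.
Cooling required: 19.3 − (17.808) = 1.492 °C.

1.5 °C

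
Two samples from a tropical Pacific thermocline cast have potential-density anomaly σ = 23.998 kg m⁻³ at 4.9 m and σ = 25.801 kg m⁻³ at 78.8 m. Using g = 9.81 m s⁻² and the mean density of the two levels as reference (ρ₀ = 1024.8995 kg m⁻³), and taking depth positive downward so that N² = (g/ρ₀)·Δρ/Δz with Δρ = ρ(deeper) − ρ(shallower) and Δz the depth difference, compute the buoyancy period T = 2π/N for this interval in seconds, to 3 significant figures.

Δρ = 1025.801 − 1023.998 = 1.803 kg m⁻³ over Δz = 78.8 − 4.9 = 73.9 m.
N² = (9.81/1024.8995) × (1.803/73.9) = 2.3353 × 10⁻⁴ s⁻².
N = √(2.3353 × 10⁻⁴) = 0.015282 rad s⁻¹, so T = 2π/N = 411.15 s ≈ 411 s.
Since Δρ > 0 the layer is stably stratified.

411 s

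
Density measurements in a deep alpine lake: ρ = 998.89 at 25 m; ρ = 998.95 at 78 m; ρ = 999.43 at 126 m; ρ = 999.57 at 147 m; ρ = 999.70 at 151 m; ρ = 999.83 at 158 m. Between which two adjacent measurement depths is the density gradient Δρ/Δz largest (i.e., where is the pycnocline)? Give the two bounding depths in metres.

Compute the density gradient over each adjacent pair:
  25–78 m: Δρ/Δz = 0.06/53 = 1.1 × 10⁻³ kg m⁻⁴
  78–126 m: Δρ/Δz = 0.48/48 = 0.010 kg m⁻⁴
  126–147 m: Δρ/Δz = 0.14/21 = 6.7 × 10⁻³ kg m⁻⁴
  147–151 m: Δρ/Δz = 0.13/4 = 0.033 kg m⁻⁴
  151–158 m: Δρ/Δz = 0.13/7 = 0.019 kg m⁻⁴
The largest gradient is in the 147–151 m interval — the pycnocline.

147–151 m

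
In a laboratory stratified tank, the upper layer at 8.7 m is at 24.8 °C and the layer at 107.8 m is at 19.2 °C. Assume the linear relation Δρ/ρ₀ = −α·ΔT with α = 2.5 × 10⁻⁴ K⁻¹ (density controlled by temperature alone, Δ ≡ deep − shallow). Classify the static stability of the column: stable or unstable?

stable

ΔT = 19.2 − 24.8 = -5.6 K, so Δρ/ρ₀ = −αΔT = 1.40 × 10⁻³.
Δρ/ρ₀ > 0, so Δρ > 0: deeper water is denser → statically stable.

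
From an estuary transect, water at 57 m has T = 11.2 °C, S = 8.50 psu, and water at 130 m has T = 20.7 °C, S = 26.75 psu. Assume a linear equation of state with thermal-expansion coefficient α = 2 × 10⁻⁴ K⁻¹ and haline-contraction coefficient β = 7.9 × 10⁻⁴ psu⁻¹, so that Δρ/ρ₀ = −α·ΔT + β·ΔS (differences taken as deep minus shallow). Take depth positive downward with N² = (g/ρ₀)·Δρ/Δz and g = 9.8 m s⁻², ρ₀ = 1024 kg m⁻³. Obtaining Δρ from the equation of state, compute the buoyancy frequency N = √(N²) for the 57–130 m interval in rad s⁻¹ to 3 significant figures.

0.0410 rad s⁻¹

ΔT = +9.5 K, ΔS = +18.25 psu (deep − shallow).
Δρ/ρ₀ = −αΔT + βΔS = -1.90 × 10⁻³ + 0.0144175 = 0.0125175, so Δρ ≈ 12.82 kg m⁻³.
N² = (g/ρ₀)·Δρ/Δz = g·(Δρ/ρ₀)/Δz = 9.8 × 0.0125175 / 73 = 1.6804 × 10⁻³ s⁻².
N = √(1.6804 × 10⁻³) = 0.040993 rad s⁻¹ ≈ 0.0410 rad s⁻¹.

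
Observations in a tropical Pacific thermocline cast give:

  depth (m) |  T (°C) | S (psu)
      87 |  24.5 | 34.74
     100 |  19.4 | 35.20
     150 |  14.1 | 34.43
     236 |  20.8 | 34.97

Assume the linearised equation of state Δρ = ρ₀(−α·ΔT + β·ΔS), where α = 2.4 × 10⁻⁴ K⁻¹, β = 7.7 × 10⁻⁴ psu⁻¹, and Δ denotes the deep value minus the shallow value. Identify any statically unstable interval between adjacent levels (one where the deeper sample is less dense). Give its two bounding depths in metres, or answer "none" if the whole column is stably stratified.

150–236 m

Evaluate Δρ/ρ₀ = −αΔT + βΔS across each adjacent pair:
  87–100 m: −αΔT+βΔS = −(2.4 × 10⁻⁴)(-5.1)+(7.7 × 10⁻⁴)(+0.46) = 1.6 × 10⁻³ → stable
  100–150 m: −αΔT+βΔS = −(2.4 × 10⁻⁴)(-5.3)+(7.7 × 10⁻⁴)(-0.77) = 6.8 × 10⁻⁴ → stable
  150–236 m: −αΔT+βΔS = −(2.4 × 10⁻⁴)(+6.7)+(7.7 × 10⁻⁴)(+0.54) = -1.2 × 10⁻³ → UNSTABLE
The 150–236 m interval has Δρ < 0: lighter water underlies denser water.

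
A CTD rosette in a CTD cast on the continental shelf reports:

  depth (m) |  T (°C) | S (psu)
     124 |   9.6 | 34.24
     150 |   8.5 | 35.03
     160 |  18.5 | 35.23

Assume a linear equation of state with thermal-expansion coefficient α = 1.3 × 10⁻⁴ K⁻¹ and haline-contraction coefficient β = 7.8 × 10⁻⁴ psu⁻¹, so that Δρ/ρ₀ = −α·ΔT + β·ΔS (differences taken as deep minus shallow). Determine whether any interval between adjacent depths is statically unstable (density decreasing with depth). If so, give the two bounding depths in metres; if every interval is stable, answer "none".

150–160 m

Evaluate Δρ/ρ₀ = −αΔT + βΔS across each adjacent pair:
  124–150 m: −αΔT+βΔS = −(1.3 × 10⁻⁴)(-1.1)+(7.8 × 10⁻⁴)(+0.79) = 7.6 × 10⁻⁴ → stable
  150–160 m: −αΔT+βΔS = −(1.3 × 10⁻⁴)(+10.0)+(7.8 × 10⁻⁴)(+0.20) = -1.1 × 10⁻³ → UNSTABLE
The 150–160 m interval has Δρ < 0: lighter water underlies denser water.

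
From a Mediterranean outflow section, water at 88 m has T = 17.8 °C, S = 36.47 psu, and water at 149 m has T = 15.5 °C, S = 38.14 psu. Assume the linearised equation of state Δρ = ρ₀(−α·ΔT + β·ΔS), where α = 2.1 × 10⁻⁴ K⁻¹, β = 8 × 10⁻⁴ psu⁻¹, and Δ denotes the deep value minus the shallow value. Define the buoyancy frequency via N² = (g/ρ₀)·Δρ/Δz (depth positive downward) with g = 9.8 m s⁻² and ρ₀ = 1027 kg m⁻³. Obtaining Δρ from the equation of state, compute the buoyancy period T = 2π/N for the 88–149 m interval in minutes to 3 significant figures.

ΔT = -2.3 K, ΔS = +1.67 psu (deep − shallow).
Δρ/ρ₀ = −αΔT + βΔS = 4.83 × 10⁻⁴ + 1.336 × 10⁻³ = 1.819 × 10⁻³, so Δρ ≈ 1.868 kg m⁻³.
N² = (g/ρ₀)·Δρ/Δz = g·(Δρ/ρ₀)/Δz = 9.8 × 1.819 × 10⁻³ / 61 = 2.9223 × 10⁻⁴ s⁻².
N = √(2.9223 × 10⁻⁴) = 0.017095 rad s⁻¹ → T = 2π/N = 367.55 s = 6.1258 min ≈ 6.13 min.

6.13 min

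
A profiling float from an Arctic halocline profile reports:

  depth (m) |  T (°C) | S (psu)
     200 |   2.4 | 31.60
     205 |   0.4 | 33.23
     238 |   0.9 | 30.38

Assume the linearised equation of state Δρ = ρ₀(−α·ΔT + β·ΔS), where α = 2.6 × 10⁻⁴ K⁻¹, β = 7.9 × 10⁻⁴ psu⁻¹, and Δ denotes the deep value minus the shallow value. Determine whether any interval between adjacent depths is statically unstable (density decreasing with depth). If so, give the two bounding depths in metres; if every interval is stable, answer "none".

205–238 m

Evaluate Δρ/ρ₀ = −αΔT + βΔS across each adjacent pair:
  200–205 m: −αΔT+βΔS = −(2.6 × 10⁻⁴)(-2.0)+(7.9 × 10⁻⁴)(+1.63) = 1.8 × 10⁻³ → stable
  205–238 m: −αΔT+βΔS = −(2.6 × 10⁻⁴)(+0.5)+(7.9 × 10⁻⁴)(-2.85) = -2.4 × 10⁻³ → UNSTABLE
The 205–238 m interval has Δρ < 0: lighter water underlies denser water.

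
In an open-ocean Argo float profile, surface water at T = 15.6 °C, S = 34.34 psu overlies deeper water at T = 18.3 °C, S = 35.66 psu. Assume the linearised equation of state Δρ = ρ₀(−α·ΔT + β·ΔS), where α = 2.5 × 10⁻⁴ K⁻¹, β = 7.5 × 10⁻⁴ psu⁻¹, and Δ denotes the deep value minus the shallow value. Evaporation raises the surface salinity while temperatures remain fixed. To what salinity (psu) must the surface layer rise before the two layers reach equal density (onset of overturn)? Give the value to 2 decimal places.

34.76 psu

Neutral buoyancy requires −α(T_deep − T_surf) + β(S_deep − S_surf′) = 0.
S_surf′ = S_deep − (α/β)·ΔT = 35.66 − (2.5 × 10⁻⁴/7.5 × 10⁻⁴)·(+2.7) = 34.7600 psu.
Increase required: 34.7600 − 34.34 = 0.4200 psu.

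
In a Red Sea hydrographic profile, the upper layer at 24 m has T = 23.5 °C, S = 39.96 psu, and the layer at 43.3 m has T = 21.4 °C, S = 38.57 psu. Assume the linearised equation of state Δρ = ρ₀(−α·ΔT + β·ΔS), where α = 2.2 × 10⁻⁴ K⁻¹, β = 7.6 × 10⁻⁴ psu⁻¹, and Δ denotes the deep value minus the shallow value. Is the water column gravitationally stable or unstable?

unstable

ΔT = 21.4 − 23.5 = -2.1 K and ΔS = 38.57 − 39.96 = -1.39 psu (deep − shallow).
−αΔT = 4.62 × 10⁻⁴; βΔS = -1.0564 × 10⁻³; sum Δρ/ρ₀ = -5.944 × 10⁻⁴.
Δρ/ρ₀ < 0, so Δρ < 0: deeper water is lighter → statically unstable; the column would overturn.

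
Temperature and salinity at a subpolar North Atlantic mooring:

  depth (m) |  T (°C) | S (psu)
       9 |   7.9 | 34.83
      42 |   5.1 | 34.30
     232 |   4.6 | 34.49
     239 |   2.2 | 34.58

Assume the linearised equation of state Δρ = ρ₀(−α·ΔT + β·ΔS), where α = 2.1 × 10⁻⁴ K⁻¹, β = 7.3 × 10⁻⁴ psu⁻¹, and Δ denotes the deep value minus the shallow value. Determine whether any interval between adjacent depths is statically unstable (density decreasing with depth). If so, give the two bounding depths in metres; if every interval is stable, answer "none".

Evaluate Δρ/ρ₀ = −αΔT + βΔS across each adjacent pair:
  9–42 m: −αΔT+βΔS = −(2.1 × 10⁻⁴)(-2.8)+(7.3 × 10⁻⁴)(-0.53) = 2.0 × 10⁻⁴ → stable
  42–232 m: −αΔT+βΔS = −(2.1 × 10⁻⁴)(-0.5)+(7.3 × 10⁻⁴)(+0.19) = 2.4 × 10⁻⁴ → stable
  232–239 m: −αΔT+βΔS = −(2.1 × 10⁻⁴)(-2.4)+(7.3 × 10⁻⁴)(+0.09) = 5.7 × 10⁻⁴ → stable
Every interval has Δρ > 0: the column is stably stratified throughout.

none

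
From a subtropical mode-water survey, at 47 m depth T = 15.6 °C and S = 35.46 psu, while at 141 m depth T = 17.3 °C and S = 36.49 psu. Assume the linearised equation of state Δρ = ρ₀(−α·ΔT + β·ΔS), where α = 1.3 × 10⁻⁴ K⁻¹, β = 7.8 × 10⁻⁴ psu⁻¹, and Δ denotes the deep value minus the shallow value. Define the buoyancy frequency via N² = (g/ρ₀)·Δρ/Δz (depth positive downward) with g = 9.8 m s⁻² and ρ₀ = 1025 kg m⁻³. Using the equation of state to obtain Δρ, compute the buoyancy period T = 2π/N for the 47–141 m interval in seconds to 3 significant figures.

806 s

ΔT = +1.7 K, ΔS = +1.03 psu (deep − shallow).
Δρ/ρ₀ = −αΔT + βΔS = -2.21 × 10⁻⁴ + 8.034 × 10⁻⁴ = 5.824 × 10⁻⁴, so Δρ ≈ 0.5970 kg m⁻³.
N² = (g/ρ₀)·Δρ/Δz = g·(Δρ/ρ₀)/Δz = 9.8 × 5.824 × 10⁻⁴ / 94 = 6.0718 × 10⁻⁵ s⁻².
N = √(6.0718 × 10⁻⁵) = 7.7922 × 10⁻³ rad s⁻¹ → T = 2π/N = 806.34 s ≈ 806 s.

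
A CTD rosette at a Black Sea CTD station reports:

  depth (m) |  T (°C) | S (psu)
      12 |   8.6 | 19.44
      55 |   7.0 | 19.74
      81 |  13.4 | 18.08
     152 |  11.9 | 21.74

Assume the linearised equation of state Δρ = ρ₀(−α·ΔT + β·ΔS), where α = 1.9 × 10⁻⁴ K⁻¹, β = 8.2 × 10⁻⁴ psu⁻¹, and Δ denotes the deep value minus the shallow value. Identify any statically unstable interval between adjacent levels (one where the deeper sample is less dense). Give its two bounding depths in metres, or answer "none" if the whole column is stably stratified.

Evaluate Δρ/ρ₀ = −αΔT + βΔS across each adjacent pair:
  12–55 m: −αΔT+βΔS = −(1.9 × 10⁻⁴)(-1.6)+(8.2 × 10⁻⁴)(+0.30) = 5.5 × 10⁻⁴ → stable
  55–81 m: −αΔT+βΔS = −(1.9 × 10⁻⁴)(+6.4)+(8.2 × 10⁻⁴)(-1.66) = -2.6 × 10⁻³ → UNSTABLE
  81–152 m: −αΔT+βΔS = −(1.9 × 10⁻⁴)(-1.5)+(8.2 × 10⁻⁴)(+3.66) = 3.3 × 10⁻³ → stable
The 55–81 m interval has Δρ < 0: lighter water underlies denser water.

55–81 m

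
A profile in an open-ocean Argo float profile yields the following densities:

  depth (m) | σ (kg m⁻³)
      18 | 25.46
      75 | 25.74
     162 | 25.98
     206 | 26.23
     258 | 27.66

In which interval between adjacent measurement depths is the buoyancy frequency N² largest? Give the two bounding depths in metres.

206–258 m

Compute the density gradient over each adjacent pair:
  18–75 m: Δρ/Δz = 0.28/57 = 4.9 × 10⁻³ kg m⁻⁴
  75–162 m: Δρ/Δz = 0.24/87 = 2.8 × 10⁻³ kg m⁻⁴
  162–206 m: Δρ/Δz = 0.25/44 = 5.7 × 10⁻³ kg m⁻⁴
  206–258 m: Δρ/Δz = 1.43/52 = 0.028 kg m⁻⁴
The largest gradient is in the 206–258 m interval — the pycnocline.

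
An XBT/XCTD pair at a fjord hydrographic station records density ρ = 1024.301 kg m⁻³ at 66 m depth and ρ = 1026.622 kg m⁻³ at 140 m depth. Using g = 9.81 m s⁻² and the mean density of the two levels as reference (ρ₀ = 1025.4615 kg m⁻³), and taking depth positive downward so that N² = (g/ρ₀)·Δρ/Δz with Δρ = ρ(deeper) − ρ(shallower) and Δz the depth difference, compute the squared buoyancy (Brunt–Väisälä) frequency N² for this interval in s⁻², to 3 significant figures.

3.00 × 10⁻⁴ s⁻²

Δρ = 1026.622 − 1024.301 = 2.321 kg m⁻³ over Δz = 140 − 66 = 74 m.
N² = (9.81/1025.4615) × (2.321/74) = 3.0005 × 10⁻⁴ s⁻² ≈ 3.00 × 10⁻⁴ s⁻².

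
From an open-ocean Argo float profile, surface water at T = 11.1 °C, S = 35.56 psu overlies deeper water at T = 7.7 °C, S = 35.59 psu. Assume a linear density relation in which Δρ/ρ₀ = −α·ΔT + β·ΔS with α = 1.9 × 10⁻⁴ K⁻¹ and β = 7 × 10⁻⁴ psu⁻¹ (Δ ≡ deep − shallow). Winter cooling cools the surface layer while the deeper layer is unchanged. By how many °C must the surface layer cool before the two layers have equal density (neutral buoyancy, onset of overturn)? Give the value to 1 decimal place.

Neutral buoyancy requires Δρ = 0, i.e. −α(T_deep − T_surf′) + β(S_deep − S_surf) = 0.
T_surf′ = T_deep − (β/α)·ΔS = 7.7 − (7 × 10⁻⁴/1.9 × 10⁻⁴)·(+0.03) = 7.589 °C.
Cooling required: 11.1 − (7.589) = 3.511 °C.

3.5 °C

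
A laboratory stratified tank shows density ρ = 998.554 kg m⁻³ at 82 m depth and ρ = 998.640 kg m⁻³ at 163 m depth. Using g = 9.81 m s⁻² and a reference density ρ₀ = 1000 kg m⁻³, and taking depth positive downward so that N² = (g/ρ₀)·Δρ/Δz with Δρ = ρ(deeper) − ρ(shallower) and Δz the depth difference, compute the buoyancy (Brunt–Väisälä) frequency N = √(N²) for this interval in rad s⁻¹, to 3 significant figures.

Δρ = 998.640 − 998.554 = 0.086 kg m⁻³ over Δz = 163 − 82 = 81 m.
N² = (9.81/1000) × (0.086/81) = 1.0416 × 10⁻⁵ s⁻².
N = √(1.0416 × 10⁻⁵) = 3.2274 × 10⁻³ rad s⁻¹ ≈ 3.23 × 10⁻³ rad s⁻¹.

3.23 × 10⁻³ rad s⁻¹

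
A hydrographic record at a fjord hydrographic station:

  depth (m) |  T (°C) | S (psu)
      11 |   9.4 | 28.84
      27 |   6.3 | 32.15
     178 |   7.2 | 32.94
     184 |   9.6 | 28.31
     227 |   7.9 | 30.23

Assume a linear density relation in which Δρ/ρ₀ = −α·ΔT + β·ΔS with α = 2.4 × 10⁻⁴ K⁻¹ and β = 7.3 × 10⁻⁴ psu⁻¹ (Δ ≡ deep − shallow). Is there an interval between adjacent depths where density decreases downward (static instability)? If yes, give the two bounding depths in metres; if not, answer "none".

178–184 m

Evaluate Δρ/ρ₀ = −αΔT + βΔS across each adjacent pair:
  11–27 m: −αΔT+βΔS = −(2.4 × 10⁻⁴)(-3.1)+(7.3 × 10⁻⁴)(+3.31) = 3.2 × 10⁻³ → stable
  27–178 m: −αΔT+βΔS = −(2.4 × 10⁻⁴)(+0.9)+(7.3 × 10⁻⁴)(+0.79) = 3.6 × 10⁻⁴ → stable
  178–184 m: −αΔT+βΔS = −(2.4 × 10⁻⁴)(+2.4)+(7.3 × 10⁻⁴)(-4.63) = -4.0 × 10⁻³ → UNSTABLE
  184–227 m: −αΔT+βΔS = −(2.4 × 10⁻⁴)(-1.7)+(7.3 × 10⁻⁴)(+1.92) = 1.8 × 10⁻³ → stable
The 178–184 m interval has Δρ < 0: lighter water underlies denser water.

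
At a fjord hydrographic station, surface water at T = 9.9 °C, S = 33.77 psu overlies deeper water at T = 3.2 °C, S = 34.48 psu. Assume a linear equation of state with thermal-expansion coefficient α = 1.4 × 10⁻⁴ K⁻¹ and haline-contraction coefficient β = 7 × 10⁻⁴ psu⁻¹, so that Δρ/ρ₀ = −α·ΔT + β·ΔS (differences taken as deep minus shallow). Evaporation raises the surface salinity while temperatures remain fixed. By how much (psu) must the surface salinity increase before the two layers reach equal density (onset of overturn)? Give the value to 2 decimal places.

2.05 psu

Neutral buoyancy requires −α(T_deep − T_surf) + β(S_deep − S_surf′) = 0.
S_surf′ = S_deep − (α/β)·ΔT = 34.48 − (1.4 × 10⁻⁴/7 × 10⁻⁴)·(-6.7) = 35.8200 psu.
Increase required: 35.8200 − 33.77 = 2.0500 psu.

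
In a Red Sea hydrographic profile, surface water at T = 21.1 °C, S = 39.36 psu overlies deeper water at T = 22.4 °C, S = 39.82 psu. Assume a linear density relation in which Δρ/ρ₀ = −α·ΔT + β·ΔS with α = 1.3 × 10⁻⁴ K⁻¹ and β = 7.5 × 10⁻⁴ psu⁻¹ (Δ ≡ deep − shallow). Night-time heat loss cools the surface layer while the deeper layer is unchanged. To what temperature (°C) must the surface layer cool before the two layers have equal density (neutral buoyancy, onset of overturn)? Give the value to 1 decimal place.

19.7 °C

Neutral buoyancy requires Δρ = 0, i.e. −α(T_deep − T_surf′) + β(S_deep − S_surf) = 0.
T_surf′ = T_deep − (β/α)·ΔS = 22.4 − (7.5 × 10⁻⁴/1.3 × 10⁻⁴)·(+0.46) = 19.746 °C.
Cooling required: 21.1 − (19.746) = 1.354 °C.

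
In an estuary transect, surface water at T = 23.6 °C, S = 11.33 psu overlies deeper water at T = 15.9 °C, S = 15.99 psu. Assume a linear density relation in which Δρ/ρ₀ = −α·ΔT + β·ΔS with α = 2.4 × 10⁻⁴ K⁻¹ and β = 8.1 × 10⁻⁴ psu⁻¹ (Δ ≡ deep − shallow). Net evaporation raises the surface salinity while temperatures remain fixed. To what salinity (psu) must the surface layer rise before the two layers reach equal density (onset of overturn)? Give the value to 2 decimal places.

Neutral buoyancy requires −α(T_deep − T_surf) + β(S_deep − S_surf′) = 0.
S_surf′ = S_deep − (α/β)·ΔT = 15.99 − (2.4 × 10⁻⁴/8.1 × 10⁻⁴)·(-7.7) = 18.2715 psu.
Increase required: 18.2715 − 11.33 = 6.9415 psu.

18.27 psu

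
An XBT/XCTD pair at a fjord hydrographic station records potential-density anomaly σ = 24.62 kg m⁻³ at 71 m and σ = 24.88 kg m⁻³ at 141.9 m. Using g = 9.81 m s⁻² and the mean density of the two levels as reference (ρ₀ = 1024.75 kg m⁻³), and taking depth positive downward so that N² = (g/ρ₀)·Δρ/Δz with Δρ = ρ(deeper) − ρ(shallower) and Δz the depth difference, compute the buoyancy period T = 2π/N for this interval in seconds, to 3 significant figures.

Δρ = 1024.88 − 1024.62 = 0.26 kg m⁻³ over Δz = 141.9 − 71 = 70.9 m.
N² = (9.81/1024.75) × (0.26/70.9) = 3.5106 × 10⁻⁵ s⁻².
N = √(3.5106 × 10⁻⁵) = 5.9250 × 10⁻³ rad s⁻¹, so T = 2π/N = 1.0605 × 10³ s ≈ 1.06 × 10³ s.
N² > 0, so the interval is statically stable.

1.06 × 10³ s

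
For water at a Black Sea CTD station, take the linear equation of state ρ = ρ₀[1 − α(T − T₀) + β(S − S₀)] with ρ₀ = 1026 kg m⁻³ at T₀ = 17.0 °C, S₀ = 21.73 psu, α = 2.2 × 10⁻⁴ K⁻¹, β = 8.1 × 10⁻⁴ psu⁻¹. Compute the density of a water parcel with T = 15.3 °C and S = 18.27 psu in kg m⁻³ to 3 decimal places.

T − T₀ = -1.7 K, S − S₀ = -3.46 psu.
Bracket = 1 − α·(-1.7) + β·(-3.46) = 1 + (-2.4286 × 10⁻³) = 0.9975714.
ρ = 1026 × 0.9975714 = 1023.508 kg m⁻³.

1023.508 kg m⁻³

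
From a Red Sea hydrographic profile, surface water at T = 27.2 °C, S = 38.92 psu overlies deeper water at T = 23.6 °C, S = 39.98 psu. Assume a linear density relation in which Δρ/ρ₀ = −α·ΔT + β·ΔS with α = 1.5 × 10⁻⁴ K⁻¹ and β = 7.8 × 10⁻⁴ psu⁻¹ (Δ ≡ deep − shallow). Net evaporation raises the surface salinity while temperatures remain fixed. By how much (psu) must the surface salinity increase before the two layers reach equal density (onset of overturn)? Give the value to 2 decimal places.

Neutral buoyancy requires −α(T_deep − T_surf) + β(S_deep − S_surf′) = 0.
S_surf′ = S_deep − (α/β)·ΔT = 39.98 − (1.5 × 10⁻⁴/7.8 × 10⁻⁴)·(-3.6) = 40.6723 psu.
Increase required: 40.6723 − 38.92 = 1.7523 psu.

1.75 psu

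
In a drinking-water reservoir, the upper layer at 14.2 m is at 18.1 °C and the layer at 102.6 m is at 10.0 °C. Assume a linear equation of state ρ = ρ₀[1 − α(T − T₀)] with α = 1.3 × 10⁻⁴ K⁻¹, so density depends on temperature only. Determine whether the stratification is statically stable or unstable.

stable

ΔT = 10.0 − 18.1 = -8.1 K, so Δρ/ρ₀ = −αΔT = 1.053 × 10⁻³.
Δρ/ρ₀ > 0, so Δρ > 0: deeper water is denser → statically stable.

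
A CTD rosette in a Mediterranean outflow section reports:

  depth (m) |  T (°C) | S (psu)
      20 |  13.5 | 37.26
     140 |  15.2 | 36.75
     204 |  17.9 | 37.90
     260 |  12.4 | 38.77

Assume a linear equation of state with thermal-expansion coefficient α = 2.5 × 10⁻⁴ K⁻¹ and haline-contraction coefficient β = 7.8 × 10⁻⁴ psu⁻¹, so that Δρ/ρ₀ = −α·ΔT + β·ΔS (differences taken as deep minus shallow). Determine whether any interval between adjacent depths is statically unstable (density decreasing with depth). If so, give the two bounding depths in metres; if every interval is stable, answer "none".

Evaluate Δρ/ρ₀ = −αΔT + βΔS across each adjacent pair:
  20–140 m: −αΔT+βΔS = −(2.5 × 10⁻⁴)(+1.7)+(7.8 × 10⁻⁴)(-0.51) = -8.2 × 10⁻⁴ → UNSTABLE
  140–204 m: −αΔT+βΔS = −(2.5 × 10⁻⁴)(+2.7)+(7.8 × 10⁻⁴)(+1.15) = 2.2 × 10⁻⁴ → stable
  204–260 m: −αΔT+βΔS = −(2.5 × 10⁻⁴)(-5.5)+(7.8 × 10⁻⁴)(+0.87) = 2.1 × 10⁻³ → stable
The 20–140 m interval has Δρ < 0: lighter water underlies denser water.

20–140 m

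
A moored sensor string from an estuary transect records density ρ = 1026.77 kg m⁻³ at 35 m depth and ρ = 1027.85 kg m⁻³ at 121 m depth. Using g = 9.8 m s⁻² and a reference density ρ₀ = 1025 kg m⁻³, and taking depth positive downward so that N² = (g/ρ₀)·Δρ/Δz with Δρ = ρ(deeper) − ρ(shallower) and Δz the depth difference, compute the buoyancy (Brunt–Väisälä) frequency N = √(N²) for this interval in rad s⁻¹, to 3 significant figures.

Δρ = 1027.85 − 1026.77 = 1.08 kg m⁻³ over Δz = 121 − 35 = 86 m.
N² = (9.8/1025) × (1.08/86) = 1.2007 × 10⁻⁴ s⁻².
N = √(1.2007 × 10⁻⁴) = 0.010958 rad s⁻¹ ≈ 0.0110 rad s⁻¹.
A positive N² confirms static stability across the interval.

0.0110 rad s⁻¹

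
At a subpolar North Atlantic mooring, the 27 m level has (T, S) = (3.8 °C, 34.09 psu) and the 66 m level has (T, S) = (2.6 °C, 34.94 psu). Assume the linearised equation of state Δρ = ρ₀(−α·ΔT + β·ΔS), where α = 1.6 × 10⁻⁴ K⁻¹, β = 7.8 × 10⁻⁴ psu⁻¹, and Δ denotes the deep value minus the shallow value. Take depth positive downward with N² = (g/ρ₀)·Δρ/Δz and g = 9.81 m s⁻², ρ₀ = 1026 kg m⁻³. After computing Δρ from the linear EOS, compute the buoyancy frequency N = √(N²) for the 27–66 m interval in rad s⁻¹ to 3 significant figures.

0.0147 rad s⁻¹

ΔT = -1.2 K, ΔS = +0.85 psu (deep − shallow).
Δρ/ρ₀ = −αΔT + βΔS = 1.92 × 10⁻⁴ + 6.63 × 10⁻⁴ = 8.55 × 10⁻⁴, so Δρ ≈ 0.8772 kg m⁻³.
N² = (g/ρ₀)·Δρ/Δz = g·(Δρ/ρ₀)/Δz = 9.81 × 8.55 × 10⁻⁴ / 39 = 2.1507 × 10⁻⁴ s⁻².
N = √(2.1507 × 10⁻⁴) = 0.014665 rad s⁻¹ ≈ 0.0147 rad s⁻¹.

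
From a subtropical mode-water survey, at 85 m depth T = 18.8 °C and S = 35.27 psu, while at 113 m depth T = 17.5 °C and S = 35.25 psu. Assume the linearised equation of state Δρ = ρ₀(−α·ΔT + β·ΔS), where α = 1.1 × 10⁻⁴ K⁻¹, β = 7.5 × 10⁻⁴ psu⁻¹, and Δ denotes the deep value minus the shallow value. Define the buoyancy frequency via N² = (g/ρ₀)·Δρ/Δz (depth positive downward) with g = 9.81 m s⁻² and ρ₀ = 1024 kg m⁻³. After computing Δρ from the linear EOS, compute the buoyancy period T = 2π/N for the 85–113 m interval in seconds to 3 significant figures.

938 s

ΔT = -1.3 K, ΔS = -0.02 psu (deep − shallow).
Δρ/ρ₀ = −αΔT + βΔS = 1.43 × 10⁻⁴ − 1.50 × 10⁻⁵ = 1.28 × 10⁻⁴, so Δρ ≈ 0.1311 kg m⁻³.
N² = (g/ρ₀)·Δρ/Δz = g·(Δρ/ρ₀)/Δz = 9.81 × 1.28 × 10⁻⁴ / 28 = 4.4846 × 10⁻⁵ s⁻².
N = √(4.4846 × 10⁻⁵) = 6.6967 × 10⁻³ rad s⁻¹ → T = 2π/N = 938.25 s ≈ 938 s.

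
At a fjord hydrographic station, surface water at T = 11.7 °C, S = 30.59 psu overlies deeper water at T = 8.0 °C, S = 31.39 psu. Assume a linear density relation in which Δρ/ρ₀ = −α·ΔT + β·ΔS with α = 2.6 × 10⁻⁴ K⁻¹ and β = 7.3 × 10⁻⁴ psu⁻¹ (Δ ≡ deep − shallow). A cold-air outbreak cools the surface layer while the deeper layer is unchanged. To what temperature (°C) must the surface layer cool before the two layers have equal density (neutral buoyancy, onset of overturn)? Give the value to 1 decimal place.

Neutral buoyancy requires Δρ = 0, i.e. −α(T_deep − T_surf′) + β(S_deep − S_surf) = 0.
T_surf′ = T_deep − (β/α)·ΔS = 8.0 − (7.3 × 10⁻⁴/2.6 × 10⁻⁴)·(+0.80) = 5.754 °C.
Cooling required: 11.7 − (5.754) = 5.946 °C.

5.8 °C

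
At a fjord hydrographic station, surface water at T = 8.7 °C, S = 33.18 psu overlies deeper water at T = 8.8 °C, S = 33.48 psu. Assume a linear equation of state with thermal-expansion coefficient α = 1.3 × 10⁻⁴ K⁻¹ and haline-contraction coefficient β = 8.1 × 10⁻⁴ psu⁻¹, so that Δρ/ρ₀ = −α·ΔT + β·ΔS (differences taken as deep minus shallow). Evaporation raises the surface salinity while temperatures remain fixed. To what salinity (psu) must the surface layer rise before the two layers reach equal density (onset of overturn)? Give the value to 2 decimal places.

Neutral buoyancy requires −α(T_deep − T_surf) + β(S_deep − S_surf′) = 0.
S_surf′ = S_deep − (α/β)·ΔT = 33.48 − (1.3 × 10⁻⁴/8.1 × 10⁻⁴)·(+0.1) = 33.4640 psu.
Increase required: 33.4640 − 33.18 = 0.2840 psu.

33.46 psu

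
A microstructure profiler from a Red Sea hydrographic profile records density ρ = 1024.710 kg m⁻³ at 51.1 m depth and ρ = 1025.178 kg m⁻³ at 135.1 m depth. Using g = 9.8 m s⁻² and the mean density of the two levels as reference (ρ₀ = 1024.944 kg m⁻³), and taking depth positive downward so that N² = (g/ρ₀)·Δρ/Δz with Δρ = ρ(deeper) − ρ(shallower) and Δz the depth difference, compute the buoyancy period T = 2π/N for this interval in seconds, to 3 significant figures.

Δρ = 1025.178 − 1024.710 = 0.468 kg m⁻³ over Δz = 135.1 − 51.1 = 84 m.
N² = (9.8/1024.944) × (0.468/84) = 5.3271 × 10⁻⁵ s⁻².
N = √(5.3271 × 10⁻⁵) = 7.2987 × 10⁻³ rad s⁻¹, so T = 2π/N = 860.86 s ≈ 861 s.

861 s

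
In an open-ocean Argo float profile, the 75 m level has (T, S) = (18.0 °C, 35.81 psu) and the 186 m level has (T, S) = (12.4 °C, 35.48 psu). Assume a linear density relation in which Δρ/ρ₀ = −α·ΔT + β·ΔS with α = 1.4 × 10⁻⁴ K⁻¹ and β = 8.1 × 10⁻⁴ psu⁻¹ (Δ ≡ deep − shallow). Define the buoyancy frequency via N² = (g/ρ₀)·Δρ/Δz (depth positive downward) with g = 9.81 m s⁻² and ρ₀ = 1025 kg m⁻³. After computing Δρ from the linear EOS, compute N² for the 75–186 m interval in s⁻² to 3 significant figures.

ΔT = -5.6 K, ΔS = -0.33 psu (deep − shallow).
Δρ/ρ₀ = −αΔT + βΔS = 7.84 × 10⁻⁴ − 2.673 × 10⁻⁴ = 5.167 × 10⁻⁴, so Δρ ≈ 0.5296 kg m⁻³.
N² = (g/ρ₀)·Δρ/Δz = g·(Δρ/ρ₀)/Δz = 9.81 × 5.167 × 10⁻⁴ / 111 = 4.5665 × 10⁻⁵ s⁻² ≈ 4.57 × 10⁻⁵ s⁻².

4.57 × 10⁻⁵ s⁻²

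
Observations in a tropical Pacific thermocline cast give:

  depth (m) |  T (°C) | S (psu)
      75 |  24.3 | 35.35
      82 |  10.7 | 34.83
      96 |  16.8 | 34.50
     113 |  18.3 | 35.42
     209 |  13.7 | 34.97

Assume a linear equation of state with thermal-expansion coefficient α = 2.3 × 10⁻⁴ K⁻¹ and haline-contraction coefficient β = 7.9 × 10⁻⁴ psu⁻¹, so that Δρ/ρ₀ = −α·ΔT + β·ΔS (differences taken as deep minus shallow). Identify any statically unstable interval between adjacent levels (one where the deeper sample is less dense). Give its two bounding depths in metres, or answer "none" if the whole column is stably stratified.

Evaluate Δρ/ρ₀ = −αΔT + βΔS across each adjacent pair:
  75–82 m: −αΔT+βΔS = −(2.3 × 10⁻⁴)(-13.6)+(7.9 × 10⁻⁴)(-0.52) = 2.7 × 10⁻³ → stable
  82–96 m: −αΔT+βΔS = −(2.3 × 10⁻⁴)(+6.1)+(7.9 × 10⁻⁴)(-0.33) = -1.7 × 10⁻³ → UNSTABLE
  96–113 m: −αΔT+βΔS = −(2.3 × 10⁻⁴)(+1.5)+(7.9 × 10⁻⁴)(+0.92) = 3.8 × 10⁻⁴ → stable
  113–209 m: −αΔT+βΔS = −(2.3 × 10⁻⁴)(-4.6)+(7.9 × 10⁻⁴)(-0.45) = 7.0 × 10⁻⁴ → stable
The 82–96 m interval has Δρ < 0: lighter water underlies denser water.

82–96 m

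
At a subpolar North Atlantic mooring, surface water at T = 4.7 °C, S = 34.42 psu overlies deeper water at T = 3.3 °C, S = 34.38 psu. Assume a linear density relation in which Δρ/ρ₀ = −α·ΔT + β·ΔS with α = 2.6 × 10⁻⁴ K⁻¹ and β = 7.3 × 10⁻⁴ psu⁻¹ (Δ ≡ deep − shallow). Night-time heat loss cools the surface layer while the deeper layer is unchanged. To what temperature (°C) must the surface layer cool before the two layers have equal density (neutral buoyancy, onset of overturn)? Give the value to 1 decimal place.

Neutral buoyancy requires Δρ = 0, i.e. −α(T_deep − T_surf′) + β(S_deep − S_surf) = 0.
T_surf′ = T_deep − (β/α)·ΔS = 3.3 − (7.3 × 10⁻⁴/2.6 × 10⁻⁴)·(-0.04) = 3.412 °C.
Cooling required: 4.7 − (3.412) = 1.288 °C.

3.4 °C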